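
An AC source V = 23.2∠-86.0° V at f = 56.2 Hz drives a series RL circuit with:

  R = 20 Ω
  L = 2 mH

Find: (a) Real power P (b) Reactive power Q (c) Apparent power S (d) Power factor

Step 1 — Angular frequency: ω = 2π·f = 2π·56.2 = 353.1 rad/s.
Step 2 — Component impedances:
  R: Z = R = 20 Ω
  L: Z = jωL = j·353.1·0.002 = 0 + j0.7062 Ω
Step 3 — Series combination: Z_total = R + L = 20 + j0.7062 Ω = 20.01∠2.0° Ω.
Step 4 — Source phasor: V = 23.2∠-86.0° V = 1.618 - j23.14 V.
Step 5 — Current: I = V / Z = 0.04001 - j1.159 A = 1.159∠-88.0° A.
Step 6 — Complex power: S = V·I* = 26.88 + j0.9491 VA.
Step 7 — Real power: P = Re(S) = 26.88 W.
Step 8 — Reactive power: Q = Im(S) = 0.9491 VAR.
Step 9 — Apparent power: |S| = 26.9 VA.
Step 10 — Power factor: PF = P/|S| = 0.9994 (lagging).

(a) P = 26.88 W  (b) Q = 0.9491 VAR  (c) S = 26.9 VA  (d) PF = 0.9994 (lagging)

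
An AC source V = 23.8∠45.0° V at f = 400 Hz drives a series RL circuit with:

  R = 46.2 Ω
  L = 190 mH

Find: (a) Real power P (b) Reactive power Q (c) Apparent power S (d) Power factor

Step 1 — Angular frequency: ω = 2π·f = 2π·400 = 2513 rad/s.
Step 2 — Component impedances:
  R: Z = R = 46.2 Ω
  L: Z = jωL = j·2513·0.19 = 0 + j477.5 Ω
Step 3 — Series combination: Z_total = R + L = 46.2 + j477.5 Ω = 479.8∠84.5° Ω.
Step 4 — Source phasor: V = 23.8∠45.0° V = 16.83 + j16.83 V.
Step 5 — Current: I = V / Z = 0.03829 - j0.03154 A = 0.04961∠-39.5° A.
Step 6 — Complex power: S = V·I* = 0.1137 + j1.175 VA.
Step 7 — Real power: P = Re(S) = 0.1137 W.
Step 8 — Reactive power: Q = Im(S) = 1.175 VAR.
Step 9 — Apparent power: |S| = 1.181 VA.
Step 10 — Power factor: PF = P/|S| = 0.0963 (lagging).

(a) P = 0.1137 W  (b) Q = 1.175 VAR  (c) S = 1.181 VA  (d) PF = 0.0963 (lagging)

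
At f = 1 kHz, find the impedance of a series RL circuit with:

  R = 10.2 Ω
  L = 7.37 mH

Step 1 — Angular frequency: ω = 2π·f = 2π·1000 = 6283 rad/s.
Step 2 — Component impedances:
  R: Z = R = 10.2 Ω
  L: Z = jωL = j·6283·0.00737 = 0 + j46.31 Ω
Step 3 — Series combination: Z_total = R + L = 10.2 + j46.31 Ω = 47.42∠77.6° Ω.

Z = 10.2 + j46.31 Ω = 47.42∠77.6° Ω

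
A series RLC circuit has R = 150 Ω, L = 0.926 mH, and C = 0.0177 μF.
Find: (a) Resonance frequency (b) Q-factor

Step 1 — Resonance condition Im(Z)=0 gives ω₀ = 1/√(LC).
Step 2 — ω₀ = 1/√(0.000926·1.77e-08) = 2.47e+05 rad/s.
Step 3 — f₀ = ω₀/(2π) = 3.931e+04 Hz.
Step 4 — Series Q: Q = ω₀L/R = 2.47e+05·0.000926/150 = 1.525.

(a) f₀ = 3.931e+04 Hz  (b) Q = 1.525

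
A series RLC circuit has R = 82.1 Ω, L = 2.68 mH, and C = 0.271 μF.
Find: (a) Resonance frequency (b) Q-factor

Step 1 — Resonance condition Im(Z)=0 gives ω₀ = 1/√(LC).
Step 2 — ω₀ = 1/√(0.00268·2.71e-07) = 3.711e+04 rad/s.
Step 3 — f₀ = ω₀/(2π) = 5906 Hz.
Step 4 — Series Q: Q = ω₀L/R = 3.711e+04·0.00268/82.1 = 1.211.

(a) f₀ = 5906 Hz  (b) Q = 1.211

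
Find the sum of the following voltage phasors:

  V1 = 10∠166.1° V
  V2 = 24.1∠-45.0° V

Step 1 — Convert each phasor to rectangular form:
  V1 = 10·(cos(166.1°) + j·sin(166.1°)) = -9.707 + j2.402 V
  V2 = 24.1·(cos(-45.0°) + j·sin(-45.0°)) = 17.04 - j17.04 V
Step 2 — Sum components: V_total = 7.334 - j14.64 V.
Step 3 — Convert to polar: |V_total| = 16.37 V, ∠V_total = -63.4°.

V_total = 16.37∠-63.4° V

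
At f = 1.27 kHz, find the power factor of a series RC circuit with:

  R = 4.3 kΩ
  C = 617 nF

Step 1 — Angular frequency: ω = 2π·f = 2π·1270 = 7980 rad/s.
Step 2 — Component impedances:
  R: Z = R = 4300 Ω
  C: Z = 1/(jωC) = -j/(ω·C) = 0 - j203.1 Ω
Step 3 — Series combination: Z_total = R + C = 4300 - j203.1 Ω = 4305∠-2.7° Ω.
Step 4 — Power factor: PF = cos(φ) = Re(Z)/|Z| = 4300/4304.8 = 0.9989.
Step 5 — Type: Im(Z) = -203.1 ⇒ leading (phase φ = -2.7°).

PF = 0.9989 (leading, φ = -2.7°)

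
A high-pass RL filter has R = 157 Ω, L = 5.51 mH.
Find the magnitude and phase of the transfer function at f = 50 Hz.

Step 1 — Angular frequency: ω = 2π·50 = 314.2 rad/s.
Step 2 — Transfer function: H(jω) = jωL/(R + jωL).
Step 3 — Numerator jωL = j·1.731; denominator R + jωL = 157 + j1.731.
Step 4 — H = 0.0001215 + j0.01102.
Step 5 — Magnitude: |H| = 0.01102 (-39.2 dB); phase: φ = 89.4°.

|H| = 0.01102 (-39.2 dB), φ = 89.4°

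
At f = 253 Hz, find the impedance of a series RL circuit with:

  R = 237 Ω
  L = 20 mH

Step 1 — Angular frequency: ω = 2π·f = 2π·253 = 1590 rad/s.
Step 2 — Component impedances:
  R: Z = R = 237 Ω
  L: Z = jωL = j·1590·0.02 = 0 + j31.79 Ω
Step 3 — Series combination: Z_total = R + L = 237 + j31.79 Ω = 239.1∠7.6° Ω.

Z = 237 + j31.79 Ω = 239.1∠7.6° Ω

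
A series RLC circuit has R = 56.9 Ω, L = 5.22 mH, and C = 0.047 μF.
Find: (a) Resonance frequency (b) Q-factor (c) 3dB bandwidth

Step 1 — Resonance: ω₀ = 1/√(LC) = 1/√(0.00522·4.7e-08) = 6.384e+04 rad/s.
Step 2 — f₀ = ω₀/(2π) = 1.016e+04 Hz.
Step 3 — Series Q: Q = ω₀L/R = 6.384e+04·0.00522/56.9 = 5.857.
Step 4 — Bandwidth: Δω = ω₀/Q = 1.09e+04 rad/s; BW = Δω/(2π) = 1735 Hz.

(a) f₀ = 1.016e+04 Hz  (b) Q = 5.857  (c) BW = 1735 Hz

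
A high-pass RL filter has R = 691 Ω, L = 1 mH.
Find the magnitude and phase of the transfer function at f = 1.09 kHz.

Step 1 — Angular frequency: ω = 2π·1090 = 6849 rad/s.
Step 2 — Transfer function: H(jω) = jωL/(R + jωL).
Step 3 — Numerator jωL = j·6.849; denominator R + jωL = 691 + j6.849.
Step 4 — H = 9.822e-05 + j0.00991.
Step 5 — Magnitude: |H| = 0.009911 (-40.1 dB); phase: φ = 89.4°.

|H| = 0.009911 (-40.1 dB), φ = 89.4°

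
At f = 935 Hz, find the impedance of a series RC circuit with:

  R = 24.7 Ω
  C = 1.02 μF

Step 1 — Angular frequency: ω = 2π·f = 2π·935 = 5875 rad/s.
Step 2 — Component impedances:
  R: Z = R = 24.7 Ω
  C: Z = 1/(jωC) = -j/(ω·C) = 0 - j166.9 Ω
Step 3 — Series combination: Z_total = R + C = 24.7 - j166.9 Ω = 168.7∠-81.6° Ω.

Z = 24.7 - j166.9 Ω = 168.7∠-81.6° Ω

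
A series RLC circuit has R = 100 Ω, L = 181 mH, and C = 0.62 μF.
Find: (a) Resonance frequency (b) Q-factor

Step 1 — Resonance condition Im(Z)=0 gives ω₀ = 1/√(LC).
Step 2 — ω₀ = 1/√(0.181·6.2e-07) = 2985 rad/s.
Step 3 — f₀ = ω₀/(2π) = 475.1 Hz.
Step 4 — Series Q: Q = ω₀L/R = 2985·0.181/100 = 5.403.

(a) f₀ = 475.1 Hz  (b) Q = 5.403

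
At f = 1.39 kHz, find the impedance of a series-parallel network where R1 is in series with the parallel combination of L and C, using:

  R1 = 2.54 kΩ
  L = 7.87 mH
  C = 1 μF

Step 1 — Angular frequency: ω = 2π·f = 2π·1390 = 8734 rad/s.
Step 2 — Component impedances:
  R1: Z = R = 2540 Ω
  L: Z = jωL = j·8734·0.00787 = 0 + j68.73 Ω
  C: Z = 1/(jωC) = -j/(ω·C) = 0 - j114.5 Ω
Step 3 — Parallel branch: L || C = 1/(1/L + 1/C) = 0 + j172 Ω.
Step 4 — Series with R1: Z_total = R1 + (L || C) = 2540 + j172 Ω = 2546∠3.9° Ω.

Z = 2540 + j172 Ω = 2546∠3.9° Ω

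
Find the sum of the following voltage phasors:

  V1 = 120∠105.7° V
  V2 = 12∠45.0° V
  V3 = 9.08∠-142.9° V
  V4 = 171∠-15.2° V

Step 1 — Convert each phasor to rectangular form:
  V1 = 120·(cos(105.7°) + j·sin(105.7°)) = -32.47 + j115.5 V
  V2 = 12·(cos(45.0°) + j·sin(45.0°)) = 8.485 + j8.485 V
  V3 = 9.08·(cos(-142.9°) + j·sin(-142.9°)) = -7.242 - j5.477 V
  V4 = 171·(cos(-15.2°) + j·sin(-15.2°)) = 165 - j44.83 V
Step 2 — Sum components: V_total = 133.8 + j73.7 V.
Step 3 — Convert to polar: |V_total| = 152.7 V, ∠V_total = 28.8°.

V_total = 152.7∠28.8° V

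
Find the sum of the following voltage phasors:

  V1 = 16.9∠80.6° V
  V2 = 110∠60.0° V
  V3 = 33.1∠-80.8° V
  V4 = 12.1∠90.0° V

Step 1 — Convert each phasor to rectangular form:
  V1 = 16.9·(cos(80.6°) + j·sin(80.6°)) = 2.76 + j16.67 V
  V2 = 110·(cos(60.0°) + j·sin(60.0°)) = 55 + j95.26 V
  V3 = 33.1·(cos(-80.8°) + j·sin(-80.8°)) = 5.292 - j32.67 V
  V4 = 12.1·(cos(90.0°) + j·sin(90.0°)) = 0 + j12.1 V
Step 2 — Sum components: V_total = 63.05 + j91.36 V.
Step 3 — Convert to polar: |V_total| = 111 V, ∠V_total = 55.4°.

V_total = 111∠55.4° V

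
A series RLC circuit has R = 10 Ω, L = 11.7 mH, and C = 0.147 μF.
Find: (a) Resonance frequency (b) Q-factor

Step 1 — Resonance condition Im(Z)=0 gives ω₀ = 1/√(LC).
Step 2 — ω₀ = 1/√(0.0117·1.47e-07) = 2.411e+04 rad/s.
Step 3 — f₀ = ω₀/(2π) = 3838 Hz.
Step 4 — Series Q: Q = ω₀L/R = 2.411e+04·0.0117/10 = 28.21.

(a) f₀ = 3838 Hz  (b) Q = 28.21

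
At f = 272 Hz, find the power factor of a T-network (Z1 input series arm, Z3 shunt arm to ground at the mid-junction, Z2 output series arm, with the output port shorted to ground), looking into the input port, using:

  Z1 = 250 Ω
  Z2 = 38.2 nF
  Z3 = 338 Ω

Step 1 — Angular frequency: ω = 2π·f = 2π·272 = 1709 rad/s.
Step 2 — Component impedances:
  Z1: Z = R = 250 Ω
  Z2: Z = 1/(jωC) = -j/(ω·C) = 0 - j1.532e+04 Ω
  Z3: Z = R = 338 Ω
Step 3 — With the output port shorted to ground, the output series arm Z2 runs from the junction to ground; the shunt arm Z3 also runs from the junction to ground. They appear in parallel: Z3 || Z2 = 337.8 - j7.455 Ω.
Step 4 — Series with input arm Z1: Z_in = Z1 + (Z3 || Z2) = 587.8 - j7.455 Ω = 587.9∠-0.7° Ω.
Step 5 — Power factor: PF = cos(φ) = Re(Z)/|Z| = 587.84/587.88 = 0.9999.
Step 6 — Type: Im(Z) = -7.455 ⇒ leading (phase φ = -0.7°).

PF = 0.9999 (leading, φ = -0.7°)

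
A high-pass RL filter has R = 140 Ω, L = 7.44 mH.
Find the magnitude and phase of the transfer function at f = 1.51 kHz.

Step 1 — Angular frequency: ω = 2π·1510 = 9488 rad/s.
Step 2 — Transfer function: H(jω) = jωL/(R + jωL).
Step 3 — Numerator jωL = j·70.59; denominator R + jωL = 140 + j70.59.
Step 4 — H = 0.2027 + j0.402.
Step 5 — Magnitude: |H| = 0.4502 (-6.9 dB); phase: φ = 63.2°.

|H| = 0.4502 (-6.9 dB), φ = 63.2°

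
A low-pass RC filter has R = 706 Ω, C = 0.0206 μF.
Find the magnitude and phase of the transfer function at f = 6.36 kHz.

Step 1 — Angular frequency: ω = 2π·6360 = 3.996e+04 rad/s.
Step 2 — Transfer function: H(jω) = 1/(1 + jωRC).
Step 3 — Denominator: 1 + jωRC = 1 + j·3.996e+04·706·2.06e-08 = 1 + j0.5812.
Step 4 — H = 0.7475 - j0.4344.
Step 5 — Magnitude: |H| = 0.8646 (-1.3 dB); phase: φ = -30.2°.

|H| = 0.8646 (-1.3 dB), φ = -30.2°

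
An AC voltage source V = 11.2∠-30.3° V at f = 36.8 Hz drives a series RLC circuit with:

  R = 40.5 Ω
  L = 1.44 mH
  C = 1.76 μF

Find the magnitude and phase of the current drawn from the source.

Step 1 — Angular frequency: ω = 2π·f = 2π·36.8 = 231.2 rad/s.
Step 2 — Component impedances:
  R: Z = R = 40.5 Ω
  L: Z = jωL = j·231.2·0.00144 = 0 + j0.333 Ω
  C: Z = 1/(jωC) = -j/(ω·C) = 0 - j2457 Ω
Step 3 — Series combination: Z_total = R + L + C = 40.5 - j2457 Ω = 2457∠-89.1° Ω.
Step 4 — Source phasor: V = 11.2∠-30.3° V = 9.67 - j5.651 V.
Step 5 — Ohm's law: I = V / Z_total = (9.67 - j5.651) / (40.5 - j2457) = 0.002364 + j0.003897 A.
Step 6 — Convert to polar: |I| = 0.004558 A, ∠I = 58.8°.

I = 0.004558∠58.8° A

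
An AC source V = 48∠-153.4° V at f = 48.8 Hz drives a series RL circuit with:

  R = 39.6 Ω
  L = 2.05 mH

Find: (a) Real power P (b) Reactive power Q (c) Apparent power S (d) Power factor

Step 1 — Angular frequency: ω = 2π·f = 2π·48.8 = 306.6 rad/s.
Step 2 — Component impedances:
  R: Z = R = 39.6 Ω
  L: Z = jωL = j·306.6·0.00205 = 0 + j0.6286 Ω
Step 3 — Series combination: Z_total = R + L = 39.6 + j0.6286 Ω = 39.6∠0.9° Ω.
Step 4 — Source phasor: V = 48∠-153.4° V = -42.92 - j21.49 V.
Step 5 — Current: I = V / Z = -1.092 - j0.5254 A = 1.212∠-154.3° A.
Step 6 — Complex power: S = V·I* = 58.17 + j0.9233 VA.
Step 7 — Real power: P = Re(S) = 58.17 W.
Step 8 — Reactive power: Q = Im(S) = 0.9233 VAR.
Step 9 — Apparent power: |S| = 58.17 VA.
Step 10 — Power factor: PF = P/|S| = 0.9999 (lagging).

(a) P = 58.17 W  (b) Q = 0.9233 VAR  (c) S = 58.17 VA  (d) PF = 0.9999 (lagging)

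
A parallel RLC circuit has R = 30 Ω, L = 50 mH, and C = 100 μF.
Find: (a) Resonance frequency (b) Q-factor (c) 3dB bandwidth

Step 1 — Resonance: ω₀ = 1/√(LC) = 1/√(0.05·0.0001) = 447.2 rad/s.
Step 2 — f₀ = ω₀/(2π) = 71.18 Hz.
Step 3 — Parallel Q: Q = R/(ω₀L) = 30/(447.2·0.05) = 1.342.
Step 4 — Bandwidth: Δω = ω₀/Q = 333.3 rad/s; BW = Δω/(2π) = 53.05 Hz.

(a) f₀ = 71.18 Hz  (b) Q = 1.342  (c) BW = 53.05 Hz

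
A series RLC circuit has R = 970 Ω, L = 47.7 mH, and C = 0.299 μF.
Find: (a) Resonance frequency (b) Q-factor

Step 1 — Resonance condition Im(Z)=0 gives ω₀ = 1/√(LC).
Step 2 — ω₀ = 1/√(0.0477·2.99e-07) = 8373 rad/s.
Step 3 — f₀ = ω₀/(2π) = 1333 Hz.
Step 4 — Series Q: Q = ω₀L/R = 8373·0.0477/970 = 0.4118.

(a) f₀ = 1333 Hz  (b) Q = 0.4118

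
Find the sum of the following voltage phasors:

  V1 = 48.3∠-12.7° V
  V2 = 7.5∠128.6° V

Step 1 — Convert each phasor to rectangular form:
  V1 = 48.3·(cos(-12.7°) + j·sin(-12.7°)) = 47.12 - j10.62 V
  V2 = 7.5·(cos(128.6°) + j·sin(128.6°)) = -4.679 + j5.861 V
Step 2 — Sum components: V_total = 42.44 - j4.757 V.
Step 3 — Convert to polar: |V_total| = 42.71 V, ∠V_total = -6.4°.

V_total = 42.71∠-6.4° V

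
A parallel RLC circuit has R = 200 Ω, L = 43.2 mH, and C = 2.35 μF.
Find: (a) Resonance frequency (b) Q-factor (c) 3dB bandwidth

Step 1 — Resonance: ω₀ = 1/√(LC) = 1/√(0.0432·2.35e-06) = 3139 rad/s.
Step 2 — f₀ = ω₀/(2π) = 499.5 Hz.
Step 3 — Parallel Q: Q = R/(ω₀L) = 200/(3139·0.0432) = 1.475.
Step 4 — Bandwidth: Δω = ω₀/Q = 2128 rad/s; BW = Δω/(2π) = 338.6 Hz.

(a) f₀ = 499.5 Hz  (b) Q = 1.475  (c) BW = 338.6 Hz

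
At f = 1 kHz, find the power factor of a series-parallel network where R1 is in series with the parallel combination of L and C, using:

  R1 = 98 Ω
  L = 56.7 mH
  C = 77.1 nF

Step 1 — Angular frequency: ω = 2π·f = 2π·1000 = 6283 rad/s.
Step 2 — Component impedances:
  R1: Z = R = 98 Ω
  L: Z = jωL = j·6283·0.0567 = 0 + j356.3 Ω
  C: Z = 1/(jωC) = -j/(ω·C) = 0 - j2064 Ω
Step 3 — Parallel branch: L || C = 1/(1/L + 1/C) = 0 + j430.6 Ω.
Step 4 — Series with R1: Z_total = R1 + (L || C) = 98 + j430.6 Ω = 441.6∠77.2° Ω.
Step 5 — Power factor: PF = cos(φ) = Re(Z)/|Z| = 98/441.6 = 0.2219.
Step 6 — Type: Im(Z) = 430.6 ⇒ lagging (phase φ = 77.2°).

PF = 0.2219 (lagging, φ = 77.2°)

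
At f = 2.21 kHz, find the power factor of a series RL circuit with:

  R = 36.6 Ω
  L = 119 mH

Step 1 — Angular frequency: ω = 2π·f = 2π·2210 = 1.389e+04 rad/s.
Step 2 — Component impedances:
  R: Z = R = 36.6 Ω
  L: Z = jωL = j·1.389e+04·0.119 = 0 + j1652 Ω
Step 3 — Series combination: Z_total = R + L = 36.6 + j1652 Ω = 1653∠88.7° Ω.
Step 4 — Power factor: PF = cos(φ) = Re(Z)/|Z| = 36.6/1653 = 0.02214.
Step 5 — Type: Im(Z) = 1652 ⇒ lagging (phase φ = 88.7°).

PF = 0.02214 (lagging, φ = 88.7°)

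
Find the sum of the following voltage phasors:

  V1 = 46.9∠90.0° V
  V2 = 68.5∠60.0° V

Step 1 — Convert each phasor to rectangular form:
  V1 = 46.9·(cos(90.0°) + j·sin(90.0°)) = 0 + j46.9 V
  V2 = 68.5·(cos(60.0°) + j·sin(60.0°)) = 34.25 + j59.32 V
Step 2 — Sum components: V_total = 34.25 + j106.2 V.
Step 3 — Convert to polar: |V_total| = 111.6 V, ∠V_total = 72.1°.

V_total = 111.6∠72.1° V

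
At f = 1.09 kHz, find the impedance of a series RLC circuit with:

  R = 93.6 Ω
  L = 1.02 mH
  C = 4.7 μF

Step 1 — Angular frequency: ω = 2π·f = 2π·1090 = 6849 rad/s.
Step 2 — Component impedances:
  R: Z = R = 93.6 Ω
  L: Z = jωL = j·6849·0.00102 = 0 + j6.986 Ω
  C: Z = 1/(jωC) = -j/(ω·C) = 0 - j31.07 Ω
Step 3 — Series combination: Z_total = R + L + C = 93.6 - j24.08 Ω = 96.65∠-14.4° Ω.

Z = 93.6 - j24.08 Ω = 96.65∠-14.4° Ω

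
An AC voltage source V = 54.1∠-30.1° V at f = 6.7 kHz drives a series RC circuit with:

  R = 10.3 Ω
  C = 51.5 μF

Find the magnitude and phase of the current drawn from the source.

Step 1 — Angular frequency: ω = 2π·f = 2π·6700 = 4.21e+04 rad/s.
Step 2 — Component impedances:
  R: Z = R = 10.3 Ω
  C: Z = 1/(jωC) = -j/(ω·C) = 0 - j0.4613 Ω
Step 3 — Series combination: Z_total = R + C = 10.3 - j0.4613 Ω = 10.31∠-2.6° Ω.
Step 4 — Source phasor: V = 54.1∠-30.1° V = 46.8 - j27.13 V.
Step 5 — Ohm's law: I = V / Z_total = (46.8 - j27.13) / (10.3 - j0.4613) = 4.653 - j2.426 A.
Step 6 — Convert to polar: |I| = 5.247 A, ∠I = -27.5°.

I = 5.247∠-27.5° A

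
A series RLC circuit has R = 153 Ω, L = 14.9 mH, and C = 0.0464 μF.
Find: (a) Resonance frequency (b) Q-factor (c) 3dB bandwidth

Step 1 — Resonance condition Im(Z)=0 gives ω₀ = 1/√(LC).
Step 2 — ω₀ = 1/√(0.0149·4.64e-08) = 3.803e+04 rad/s.
Step 3 — f₀ = ω₀/(2π) = 6053 Hz.
Step 4 — Series Q: Q = ω₀L/R = 3.803e+04·0.0149/153 = 3.704.
Step 5 — 3dB bandwidth: Δω = ω₀/Q = 1.027e+04 rad/s; BW = Δω/(2π) = 1634 Hz.

(a) f₀ = 6053 Hz  (b) Q = 3.704  (c) BW = 1634 Hz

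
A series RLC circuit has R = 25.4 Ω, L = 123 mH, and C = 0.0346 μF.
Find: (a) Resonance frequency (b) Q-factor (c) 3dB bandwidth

Step 1 — Resonance: ω₀ = 1/√(LC) = 1/√(0.123·3.46e-08) = 1.533e+04 rad/s.
Step 2 — f₀ = ω₀/(2π) = 2440 Hz.
Step 3 — Series Q: Q = ω₀L/R = 1.533e+04·0.123/25.4 = 74.23.
Step 4 — Bandwidth: Δω = ω₀/Q = 206.5 rad/s; BW = Δω/(2π) = 32.87 Hz.

(a) f₀ = 2440 Hz  (b) Q = 74.23  (c) BW = 32.87 Hz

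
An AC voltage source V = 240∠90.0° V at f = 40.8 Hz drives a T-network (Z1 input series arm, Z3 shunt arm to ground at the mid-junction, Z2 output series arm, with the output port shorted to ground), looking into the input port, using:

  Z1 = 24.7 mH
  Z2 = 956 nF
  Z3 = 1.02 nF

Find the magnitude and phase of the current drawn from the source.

Step 1 — Angular frequency: ω = 2π·f = 2π·40.8 = 256.4 rad/s.
Step 2 — Component impedances:
  Z1: Z = jωL = j·256.4·0.0247 = 0 + j6.332 Ω
  Z2: Z = 1/(jωC) = -j/(ω·C) = 0 - j4080 Ω
  Z3: Z = 1/(jωC) = -j/(ω·C) = 0 - j3.824e+06 Ω
Step 3 — With the output port shorted to ground, the output series arm Z2 runs from the junction to ground; the shunt arm Z3 also runs from the junction to ground. They appear in parallel: Z3 || Z2 = 0 - j4076 Ω.
Step 4 — Series with input arm Z1: Z_in = Z1 + (Z3 || Z2) = 0 - j4070 Ω = 4070∠-90.0° Ω.
Step 5 — Source phasor: V = 240∠90.0° V = 0 + j240 V.
Step 6 — Ohm's law: I = V / Z_total = (0 + j240) / (0 - j4070) = -0.05897 A.
Step 7 — Convert to polar: |I| = 0.05897 A, ∠I = 180.0°.

I = 0.05897∠180.0° A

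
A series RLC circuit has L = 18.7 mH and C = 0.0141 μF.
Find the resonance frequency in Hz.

Step 1 — Resonance condition Im(Z)=0 gives ω₀ = 1/√(LC).
Step 2 — ω₀ = 1/√(0.0187·1.41e-08) = 6.158e+04 rad/s.
Step 3 — f₀ = ω₀/(2π) = 9801 Hz.

f₀ = 9801 Hz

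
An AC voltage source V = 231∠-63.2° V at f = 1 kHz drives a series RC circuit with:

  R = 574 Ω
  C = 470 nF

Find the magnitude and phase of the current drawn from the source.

Step 1 — Angular frequency: ω = 2π·f = 2π·1000 = 6283 rad/s.
Step 2 — Component impedances:
  R: Z = R = 574 Ω
  C: Z = 1/(jωC) = -j/(ω·C) = 0 - j338.6 Ω
Step 3 — Series combination: Z_total = R + C = 574 - j338.6 Ω = 666.4∠-30.5° Ω.
Step 4 — Source phasor: V = 231∠-63.2° V = 104.2 - j206.2 V.
Step 5 — Ohm's law: I = V / Z_total = (104.2 - j206.2) / (574 - j338.6) = 0.2918 - j0.1871 A.
Step 6 — Convert to polar: |I| = 0.3466 A, ∠I = -32.7°.

I = 0.3466∠-32.7° A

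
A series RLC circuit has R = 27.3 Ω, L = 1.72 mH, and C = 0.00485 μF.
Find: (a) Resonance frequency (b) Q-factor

Step 1 — Resonance condition Im(Z)=0 gives ω₀ = 1/√(LC).
Step 2 — ω₀ = 1/√(0.00172·4.85e-09) = 3.462e+05 rad/s.
Step 3 — f₀ = ω₀/(2π) = 5.51e+04 Hz.
Step 4 — Series Q: Q = ω₀L/R = 3.462e+05·0.00172/27.3 = 21.81.

(a) f₀ = 5.51e+04 Hz  (b) Q = 21.81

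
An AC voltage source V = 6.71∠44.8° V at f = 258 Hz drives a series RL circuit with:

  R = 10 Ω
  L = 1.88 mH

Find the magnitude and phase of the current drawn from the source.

Step 1 — Angular frequency: ω = 2π·f = 2π·258 = 1621 rad/s.
Step 2 — Component impedances:
  R: Z = R = 10 Ω
  L: Z = jωL = j·1621·0.00188 = 0 + j3.048 Ω
Step 3 — Series combination: Z_total = R + L = 10 + j3.048 Ω = 10.45∠16.9° Ω.
Step 4 — Source phasor: V = 6.71∠44.8° V = 4.761 + j4.728 V.
Step 5 — Ohm's law: I = V / Z_total = (4.761 + j4.728) / (10 + j3.048) = 0.5675 + j0.2999 A.
Step 6 — Convert to polar: |I| = 0.6419 A, ∠I = 27.9°.

I = 0.6419∠27.9° A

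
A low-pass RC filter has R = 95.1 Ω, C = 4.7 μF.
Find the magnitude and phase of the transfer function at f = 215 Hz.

Step 1 — Angular frequency: ω = 2π·215 = 1351 rad/s.
Step 2 — Transfer function: H(jω) = 1/(1 + jωRC).
Step 3 — Denominator: 1 + jωRC = 1 + j·1351·95.1·4.7e-06 = 1 + j0.6038.
Step 4 — H = 0.7328 - j0.4425.
Step 5 — Magnitude: |H| = 0.8561 (-1.3 dB); phase: φ = -31.1°.

|H| = 0.8561 (-1.3 dB), φ = -31.1°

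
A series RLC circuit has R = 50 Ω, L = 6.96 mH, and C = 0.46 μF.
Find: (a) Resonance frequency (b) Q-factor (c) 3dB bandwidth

Step 1 — Resonance condition Im(Z)=0 gives ω₀ = 1/√(LC).
Step 2 — ω₀ = 1/√(0.00696·4.6e-07) = 1.767e+04 rad/s.
Step 3 — f₀ = ω₀/(2π) = 2813 Hz.
Step 4 — Series Q: Q = ω₀L/R = 1.767e+04·0.00696/50 = 2.46.
Step 5 — 3dB bandwidth: Δω = ω₀/Q = 7184 rad/s; BW = Δω/(2π) = 1143 Hz.

(a) f₀ = 2813 Hz  (b) Q = 2.46  (c) BW = 1143 Hz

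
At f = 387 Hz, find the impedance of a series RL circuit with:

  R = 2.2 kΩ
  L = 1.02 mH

Step 1 — Angular frequency: ω = 2π·f = 2π·387 = 2432 rad/s.
Step 2 — Component impedances:
  R: Z = R = 2200 Ω
  L: Z = jωL = j·2432·0.00102 = 0 + j2.48 Ω
Step 3 — Series combination: Z_total = R + L = 2200 + j2.48 Ω = 2200∠0.1° Ω.

Z = 2200 + j2.48 Ω = 2200∠0.1° Ω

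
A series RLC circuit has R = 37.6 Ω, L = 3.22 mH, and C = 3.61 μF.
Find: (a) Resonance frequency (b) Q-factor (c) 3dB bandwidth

Step 1 — Resonance condition Im(Z)=0 gives ω₀ = 1/√(LC).
Step 2 — ω₀ = 1/√(0.00322·3.61e-06) = 9275 rad/s.
Step 3 — f₀ = ω₀/(2π) = 1476 Hz.
Step 4 — Series Q: Q = ω₀L/R = 9275·0.00322/37.6 = 0.7943.
Step 5 — 3dB bandwidth: Δω = ω₀/Q = 1.168e+04 rad/s; BW = Δω/(2π) = 1858 Hz.

(a) f₀ = 1476 Hz  (b) Q = 0.7943  (c) BW = 1858 Hz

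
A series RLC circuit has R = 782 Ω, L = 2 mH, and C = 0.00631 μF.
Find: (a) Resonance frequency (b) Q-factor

Step 1 — Resonance condition Im(Z)=0 gives ω₀ = 1/√(LC).
Step 2 — ω₀ = 1/√(0.002·6.31e-09) = 2.815e+05 rad/s.
Step 3 — f₀ = ω₀/(2π) = 4.48e+04 Hz.
Step 4 — Series Q: Q = ω₀L/R = 2.815e+05·0.002/782 = 0.7199.

(a) f₀ = 4.48e+04 Hz  (b) Q = 0.7199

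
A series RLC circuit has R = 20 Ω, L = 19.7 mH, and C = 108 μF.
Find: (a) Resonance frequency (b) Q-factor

Step 1 — Resonance condition Im(Z)=0 gives ω₀ = 1/√(LC).
Step 2 — ω₀ = 1/√(0.0197·0.000108) = 685.6 rad/s.
Step 3 — f₀ = ω₀/(2π) = 109.1 Hz.
Step 4 — Series Q: Q = ω₀L/R = 685.6·0.0197/20 = 0.6753.

(a) f₀ = 109.1 Hz  (b) Q = 0.6753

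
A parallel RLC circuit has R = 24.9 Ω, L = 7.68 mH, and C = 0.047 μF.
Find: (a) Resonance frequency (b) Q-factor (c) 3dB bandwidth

Step 1 — Resonance: ω₀ = 1/√(LC) = 1/√(0.00768·4.7e-08) = 5.263e+04 rad/s.
Step 2 — f₀ = ω₀/(2π) = 8377 Hz.
Step 3 — Parallel Q: Q = R/(ω₀L) = 24.9/(5.263e+04·0.00768) = 0.0616.
Step 4 — Bandwidth: Δω = ω₀/Q = 8.545e+05 rad/s; BW = Δω/(2π) = 1.36e+05 Hz.

(a) f₀ = 8377 Hz  (b) Q = 0.0616  (c) BW = 1.36e+05 Hz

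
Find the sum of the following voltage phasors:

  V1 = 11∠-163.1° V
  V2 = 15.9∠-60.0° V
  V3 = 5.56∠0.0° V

Step 1 — Convert each phasor to rectangular form:
  V1 = 11·(cos(-163.1°) + j·sin(-163.1°)) = -10.52 - j3.198 V
  V2 = 15.9·(cos(-60.0°) + j·sin(-60.0°)) = 7.95 - j13.77 V
  V3 = 5.56·(cos(0.0°) + j·sin(0.0°)) = 5.56 V
Step 2 — Sum components: V_total = 2.985 - j16.97 V.
Step 3 — Convert to polar: |V_total| = 17.23 V, ∠V_total = -80.0°.

V_total = 17.23∠-80.0° V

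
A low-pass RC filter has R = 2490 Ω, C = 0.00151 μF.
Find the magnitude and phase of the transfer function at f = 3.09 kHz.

Step 1 — Angular frequency: ω = 2π·3090 = 1.942e+04 rad/s.
Step 2 — Transfer function: H(jω) = 1/(1 + jωRC).
Step 3 — Denominator: 1 + jωRC = 1 + j·1.942e+04·2490·1.51e-09 = 1 + j0.073.
Step 4 — H = 0.9947 - j0.07261.
Step 5 — Magnitude: |H| = 0.9973 (-0.0 dB); phase: φ = -4.2°.

|H| = 0.9973 (-0.0 dB), φ = -4.2°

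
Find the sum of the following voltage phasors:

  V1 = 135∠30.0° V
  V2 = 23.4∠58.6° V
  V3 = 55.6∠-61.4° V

Step 1 — Convert each phasor to rectangular form:
  V1 = 135·(cos(30.0°) + j·sin(30.0°)) = 116.9 + j67.5 V
  V2 = 23.4·(cos(58.6°) + j·sin(58.6°)) = 12.19 + j19.97 V
  V3 = 55.6·(cos(-61.4°) + j·sin(-61.4°)) = 26.62 - j48.82 V
Step 2 — Sum components: V_total = 155.7 + j38.66 V.
Step 3 — Convert to polar: |V_total| = 160.4 V, ∠V_total = 13.9°.

V_total = 160.4∠13.9° V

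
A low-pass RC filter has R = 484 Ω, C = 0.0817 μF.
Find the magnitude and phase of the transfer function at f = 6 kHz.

Step 1 — Angular frequency: ω = 2π·6000 = 3.77e+04 rad/s.
Step 2 — Transfer function: H(jω) = 1/(1 + jωRC).
Step 3 — Denominator: 1 + jωRC = 1 + j·3.77e+04·484·8.17e-08 = 1 + j1.491.
Step 4 — H = 0.3103 - j0.4626.
Step 5 — Magnitude: |H| = 0.5571 (-5.1 dB); phase: φ = -56.1°.

|H| = 0.5571 (-5.1 dB), φ = -56.1°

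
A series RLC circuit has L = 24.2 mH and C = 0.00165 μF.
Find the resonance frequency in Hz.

Step 1 — Resonance condition Im(Z)=0 gives ω₀ = 1/√(LC).
Step 2 — ω₀ = 1/√(0.0242·1.65e-09) = 1.583e+05 rad/s.
Step 3 — f₀ = ω₀/(2π) = 2.519e+04 Hz.

f₀ = 2.519e+04 Hz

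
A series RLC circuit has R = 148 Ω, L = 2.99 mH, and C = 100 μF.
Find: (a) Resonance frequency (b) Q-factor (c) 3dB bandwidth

Step 1 — Resonance: ω₀ = 1/√(LC) = 1/√(0.00299·0.0001) = 1829 rad/s.
Step 2 — f₀ = ω₀/(2π) = 291.1 Hz.
Step 3 — Series Q: Q = ω₀L/R = 1829·0.00299/148 = 0.03695.
Step 4 — Bandwidth: Δω = ω₀/Q = 4.95e+04 rad/s; BW = Δω/(2π) = 7878 Hz.

(a) f₀ = 291.1 Hz  (b) Q = 0.03695  (c) BW = 7878 Hz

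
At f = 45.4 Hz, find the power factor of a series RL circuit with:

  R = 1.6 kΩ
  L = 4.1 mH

Step 1 — Angular frequency: ω = 2π·f = 2π·45.4 = 285.3 rad/s.
Step 2 — Component impedances:
  R: Z = R = 1600 Ω
  L: Z = jωL = j·285.3·0.0041 = 0 + j1.17 Ω
Step 3 — Series combination: Z_total = R + L = 1600 + j1.17 Ω = 1600∠0.0° Ω.
Step 4 — Power factor: PF = cos(φ) = Re(Z)/|Z| = 1600/1600 = 1.
Step 5 — Type: Im(Z) = 1.17 ⇒ lagging (phase φ = 0.0°).

PF = 1 (lagging, φ = 0.0°)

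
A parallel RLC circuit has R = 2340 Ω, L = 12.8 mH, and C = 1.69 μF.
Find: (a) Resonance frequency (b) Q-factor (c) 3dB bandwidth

Step 1 — Resonance: ω₀ = 1/√(LC) = 1/√(0.0128·1.69e-06) = 6799 rad/s.
Step 2 — f₀ = ω₀/(2π) = 1082 Hz.
Step 3 — Parallel Q: Q = R/(ω₀L) = 2340/(6799·0.0128) = 26.89.
Step 4 — Bandwidth: Δω = ω₀/Q = 252.9 rad/s; BW = Δω/(2π) = 40.25 Hz.

(a) f₀ = 1082 Hz  (b) Q = 26.89  (c) BW = 40.25 Hz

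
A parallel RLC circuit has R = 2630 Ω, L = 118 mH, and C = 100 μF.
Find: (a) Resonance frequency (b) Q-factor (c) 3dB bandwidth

Step 1 — Resonance: ω₀ = 1/√(LC) = 1/√(0.118·0.0001) = 291.1 rad/s.
Step 2 — f₀ = ω₀/(2π) = 46.33 Hz.
Step 3 — Parallel Q: Q = R/(ω₀L) = 2630/(291.1·0.118) = 76.56.
Step 4 — Bandwidth: Δω = ω₀/Q = 3.802 rad/s; BW = Δω/(2π) = 0.6052 Hz.

(a) f₀ = 46.33 Hz  (b) Q = 76.56  (c) BW = 0.6052 Hz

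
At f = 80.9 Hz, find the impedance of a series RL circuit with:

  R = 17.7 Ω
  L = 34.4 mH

Step 1 — Angular frequency: ω = 2π·f = 2π·80.9 = 508.3 rad/s.
Step 2 — Component impedances:
  R: Z = R = 17.7 Ω
  L: Z = jωL = j·508.3·0.0344 = 0 + j17.49 Ω
Step 3 — Series combination: Z_total = R + L = 17.7 + j17.49 Ω = 24.88∠44.7° Ω.

Z = 17.7 + j17.49 Ω = 24.88∠44.7° Ω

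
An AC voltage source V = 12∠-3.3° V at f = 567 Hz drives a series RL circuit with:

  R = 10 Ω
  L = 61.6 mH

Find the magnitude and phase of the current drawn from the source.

Step 1 — Angular frequency: ω = 2π·f = 2π·567 = 3563 rad/s.
Step 2 — Component impedances:
  R: Z = R = 10 Ω
  L: Z = jωL = j·3563·0.0616 = 0 + j219.5 Ω
Step 3 — Series combination: Z_total = R + L = 10 + j219.5 Ω = 219.7∠87.4° Ω.
Step 4 — Source phasor: V = 12∠-3.3° V = 11.98 - j0.6908 V.
Step 5 — Ohm's law: I = V / Z_total = (11.98 - j0.6908) / (10 + j219.5) = -0.0006587 - j0.05462 A.
Step 6 — Convert to polar: |I| = 0.05462 A, ∠I = -90.7°.

I = 0.05462∠-90.7° A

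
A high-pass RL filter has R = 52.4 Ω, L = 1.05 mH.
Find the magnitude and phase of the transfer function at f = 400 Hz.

Step 1 — Angular frequency: ω = 2π·400 = 2513 rad/s.
Step 2 — Transfer function: H(jω) = jωL/(R + jωL).
Step 3 — Numerator jωL = j·2.639; denominator R + jωL = 52.4 + j2.639.
Step 4 — H = 0.00253 + j0.05023.
Step 5 — Magnitude: |H| = 0.0503 (-26.0 dB); phase: φ = 87.1°.

|H| = 0.0503 (-26.0 dB), φ = 87.1°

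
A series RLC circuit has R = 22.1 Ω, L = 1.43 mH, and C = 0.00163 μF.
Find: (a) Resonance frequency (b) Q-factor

Step 1 — Resonance condition Im(Z)=0 gives ω₀ = 1/√(LC).
Step 2 — ω₀ = 1/√(0.00143·1.63e-09) = 6.55e+05 rad/s.
Step 3 — f₀ = ω₀/(2π) = 1.042e+05 Hz.
Step 4 — Series Q: Q = ω₀L/R = 6.55e+05·0.00143/22.1 = 42.38.

(a) f₀ = 1.042e+05 Hz  (b) Q = 42.38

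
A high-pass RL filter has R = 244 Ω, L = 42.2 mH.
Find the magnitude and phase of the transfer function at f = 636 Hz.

Step 1 — Angular frequency: ω = 2π·636 = 3996 rad/s.
Step 2 — Transfer function: H(jω) = jωL/(R + jωL).
Step 3 — Numerator jωL = j·168.6; denominator R + jωL = 244 + j168.6.
Step 4 — H = 0.3233 + j0.4677.
Step 5 — Magnitude: |H| = 0.5686 (-4.9 dB); phase: φ = 55.4°.

|H| = 0.5686 (-4.9 dB), φ = 55.4°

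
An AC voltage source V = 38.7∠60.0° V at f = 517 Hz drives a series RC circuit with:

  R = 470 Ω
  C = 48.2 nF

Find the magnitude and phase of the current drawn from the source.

Step 1 — Angular frequency: ω = 2π·f = 2π·517 = 3248 rad/s.
Step 2 — Component impedances:
  R: Z = R = 470 Ω
  C: Z = 1/(jωC) = -j/(ω·C) = 0 - j6387 Ω
Step 3 — Series combination: Z_total = R + C = 470 - j6387 Ω = 6404∠-85.8° Ω.
Step 4 — Source phasor: V = 38.7∠60.0° V = 19.35 + j33.52 V.
Step 5 — Ohm's law: I = V / Z_total = (19.35 + j33.52) / (470 - j6387) = -0.004998 + j0.003397 A.
Step 6 — Convert to polar: |I| = 0.006043 A, ∠I = 145.8°.

I = 0.006043∠145.8° A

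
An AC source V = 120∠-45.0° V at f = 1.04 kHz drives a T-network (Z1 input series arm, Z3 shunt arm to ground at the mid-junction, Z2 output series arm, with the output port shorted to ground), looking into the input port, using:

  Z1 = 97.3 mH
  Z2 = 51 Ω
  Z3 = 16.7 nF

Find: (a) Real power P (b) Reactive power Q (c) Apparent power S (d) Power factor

Step 1 — Angular frequency: ω = 2π·f = 2π·1040 = 6535 rad/s.
Step 2 — Component impedances:
  Z1: Z = jωL = j·6535·0.0973 = 0 + j635.8 Ω
  Z2: Z = R = 51 Ω
  Z3: Z = 1/(jωC) = -j/(ω·C) = 0 - j9164 Ω
Step 3 — With the output port shorted to ground, the output series arm Z2 runs from the junction to ground; the shunt arm Z3 also runs from the junction to ground. They appear in parallel: Z3 || Z2 = 51 - j0.2838 Ω.
Step 4 — Series with input arm Z1: Z_in = Z1 + (Z3 || Z2) = 51 + j635.5 Ω = 637.6∠85.4° Ω.
Step 5 — Source phasor: V = 120∠-45.0° V = 84.85 - j84.85 V.
Step 6 — Current: I = V / Z = -0.122 - j0.1433 A = 0.1882∠-130.4° A.
Step 7 — Complex power: S = V·I* = 1.807 + j22.51 VA.
Step 8 — Real power: P = Re(S) = 1.807 W.
Step 9 — Reactive power: Q = Im(S) = 22.51 VAR.
Step 10 — Apparent power: |S| = 22.59 VA.
Step 11 — Power factor: PF = P/|S| = 0.07999 (lagging).

(a) P = 1.807 W  (b) Q = 22.51 VAR  (c) S = 22.59 VA  (d) PF = 0.07999 (lagging)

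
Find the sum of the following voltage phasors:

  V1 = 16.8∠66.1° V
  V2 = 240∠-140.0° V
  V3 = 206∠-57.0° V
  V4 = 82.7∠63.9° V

Step 1 — Convert each phasor to rectangular form:
  V1 = 16.8·(cos(66.1°) + j·sin(66.1°)) = 6.806 + j15.36 V
  V2 = 240·(cos(-140.0°) + j·sin(-140.0°)) = -183.9 - j154.3 V
  V3 = 206·(cos(-57.0°) + j·sin(-57.0°)) = 112.2 - j172.8 V
  V4 = 82.7·(cos(63.9°) + j·sin(63.9°)) = 36.38 + j74.27 V
Step 2 — Sum components: V_total = -28.47 - j237.4 V.
Step 3 — Convert to polar: |V_total| = 239.1 V, ∠V_total = -96.8°.

V_total = 239.1∠-96.8° V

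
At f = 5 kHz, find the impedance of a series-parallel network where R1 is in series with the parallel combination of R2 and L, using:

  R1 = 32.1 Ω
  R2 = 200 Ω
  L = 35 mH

Step 1 — Angular frequency: ω = 2π·f = 2π·5000 = 3.142e+04 rad/s.
Step 2 — Component impedances:
  R1: Z = R = 32.1 Ω
  R2: Z = R = 200 Ω
  L: Z = jωL = j·3.142e+04·0.035 = 0 + j1100 Ω
Step 3 — Parallel branch: R2 || L = 1/(1/R2 + 1/L) = 193.6 + j35.21 Ω.
Step 4 — Series with R1: Z_total = R1 + (R2 || L) = 225.7 + j35.21 Ω = 228.4∠8.9° Ω.

Z = 225.7 + j35.21 Ω = 228.4∠8.9° Ω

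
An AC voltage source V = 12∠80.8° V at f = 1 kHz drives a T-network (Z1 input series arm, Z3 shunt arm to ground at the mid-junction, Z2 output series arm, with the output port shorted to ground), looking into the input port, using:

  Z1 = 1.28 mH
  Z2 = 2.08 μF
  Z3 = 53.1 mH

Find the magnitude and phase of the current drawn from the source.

Step 1 — Angular frequency: ω = 2π·f = 2π·1000 = 6283 rad/s.
Step 2 — Component impedances:
  Z1: Z = jωL = j·6283·0.00128 = 0 + j8.042 Ω
  Z2: Z = 1/(jωC) = -j/(ω·C) = 0 - j76.52 Ω
  Z3: Z = jωL = j·6283·0.0531 = 0 + j333.6 Ω
Step 3 — With the output port shorted to ground, the output series arm Z2 runs from the junction to ground; the shunt arm Z3 also runs from the junction to ground. They appear in parallel: Z3 || Z2 = 0 - j99.29 Ω.
Step 4 — Series with input arm Z1: Z_in = Z1 + (Z3 || Z2) = 0 - j91.25 Ω = 91.25∠-90.0° Ω.
Step 5 — Source phasor: V = 12∠80.8° V = 1.919 + j11.85 V.
Step 6 — Ohm's law: I = V / Z_total = (1.919 + j11.85) / (0 - j91.25) = -0.1298 + j0.02103 A.
Step 7 — Convert to polar: |I| = 0.1315 A, ∠I = 170.8°.

I = 0.1315∠170.8° A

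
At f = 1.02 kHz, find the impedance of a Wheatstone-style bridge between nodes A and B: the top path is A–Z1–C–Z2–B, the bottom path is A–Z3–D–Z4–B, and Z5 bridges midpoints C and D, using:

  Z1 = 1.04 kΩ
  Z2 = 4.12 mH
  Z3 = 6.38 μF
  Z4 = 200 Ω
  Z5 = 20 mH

Step 1 — Angular frequency: ω = 2π·f = 2π·1020 = 6409 rad/s.
Step 2 — Component impedances:
  Z1: Z = R = 1040 Ω
  Z2: Z = jωL = j·6409·0.00412 = 0 + j26.4 Ω
  Z3: Z = 1/(jωC) = -j/(ω·C) = 0 - j24.46 Ω
  Z4: Z = R = 200 Ω
  Z5: Z = jωL = j·6409·0.02 = 0 + j128.2 Ω
Step 3 — Bridge requires nodal analysis (the Z5 bridge couples midpoints C and D, so the two paths cannot be reduced to a simple series/parallel combination). Setting node B to ground and injecting 1 A at node A, the 3-node admittance system at A, C, D solves to V_A = Z_AB = 73.75 + j66.04 Ω = 99∠41.8° Ω.

Z = 73.75 + j66.04 Ω = 99∠41.8° Ω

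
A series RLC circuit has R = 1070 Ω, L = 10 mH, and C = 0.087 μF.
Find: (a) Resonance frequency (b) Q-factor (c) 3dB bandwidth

Step 1 — Resonance condition Im(Z)=0 gives ω₀ = 1/√(LC).
Step 2 — ω₀ = 1/√(0.01·8.7e-08) = 3.39e+04 rad/s.
Step 3 — f₀ = ω₀/(2π) = 5396 Hz.
Step 4 — Series Q: Q = ω₀L/R = 3.39e+04·0.01/1070 = 0.3169.
Step 5 — 3dB bandwidth: Δω = ω₀/Q = 1.07e+05 rad/s; BW = Δω/(2π) = 1.703e+04 Hz.

(a) f₀ = 5396 Hz  (b) Q = 0.3169  (c) BW = 1.703e+04 Hz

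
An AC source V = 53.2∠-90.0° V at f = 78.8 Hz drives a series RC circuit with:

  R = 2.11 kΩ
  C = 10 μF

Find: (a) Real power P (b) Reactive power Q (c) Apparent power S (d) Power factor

Step 1 — Angular frequency: ω = 2π·f = 2π·78.8 = 495.1 rad/s.
Step 2 — Component impedances:
  R: Z = R = 2110 Ω
  C: Z = 1/(jωC) = -j/(ω·C) = 0 - j202 Ω
Step 3 — Series combination: Z_total = R + C = 2110 - j202 Ω = 2120∠-5.5° Ω.
Step 4 — Source phasor: V = 53.2∠-90.0° V = 0 - j53.2 V.
Step 5 — Current: I = V / Z = 0.002392 - j0.02498 A = 0.0251∠-84.5° A.
Step 6 — Complex power: S = V·I* = 1.329 - j0.1272 VA.
Step 7 — Real power: P = Re(S) = 1.329 W.
Step 8 — Reactive power: Q = Im(S) = -0.1272 VAR.
Step 9 — Apparent power: |S| = 1.335 VA.
Step 10 — Power factor: PF = P/|S| = 0.9954 (leading).

(a) P = 1.329 W  (b) Q = -0.1272 VAR  (c) S = 1.335 VA  (d) PF = 0.9954 (leading)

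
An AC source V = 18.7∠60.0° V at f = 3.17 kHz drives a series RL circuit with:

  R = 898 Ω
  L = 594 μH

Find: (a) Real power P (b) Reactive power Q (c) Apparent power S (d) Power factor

Step 1 — Angular frequency: ω = 2π·f = 2π·3170 = 1.992e+04 rad/s.
Step 2 — Component impedances:
  R: Z = R = 898 Ω
  L: Z = jωL = j·1.992e+04·0.000594 = 0 + j11.83 Ω
Step 3 — Series combination: Z_total = R + L = 898 + j11.83 Ω = 898.1∠0.8° Ω.
Step 4 — Source phasor: V = 18.7∠60.0° V = 9.35 + j16.19 V.
Step 5 — Current: I = V / Z = 0.01065 + j0.01789 A = 0.02082∠59.2° A.
Step 6 — Complex power: S = V·I* = 0.3893 + j0.00513 VA.
Step 7 — Real power: P = Re(S) = 0.3893 W.
Step 8 — Reactive power: Q = Im(S) = 0.00513 VAR.
Step 9 — Apparent power: |S| = 0.3894 VA.
Step 10 — Power factor: PF = P/|S| = 0.9999 (lagging).

(a) P = 0.3893 W  (b) Q = 0.00513 VAR  (c) S = 0.3894 VA  (d) PF = 0.9999 (lagging)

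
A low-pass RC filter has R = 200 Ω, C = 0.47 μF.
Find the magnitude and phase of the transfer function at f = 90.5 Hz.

Step 1 — Angular frequency: ω = 2π·90.5 = 568.6 rad/s.
Step 2 — Transfer function: H(jω) = 1/(1 + jωRC).
Step 3 — Denominator: 1 + jωRC = 1 + j·568.6·200·4.7e-07 = 1 + j0.05345.
Step 4 — H = 0.9972 - j0.0533.
Step 5 — Magnitude: |H| = 0.9986 (-0.0 dB); phase: φ = -3.1°.

|H| = 0.9986 (-0.0 dB), φ = -3.1°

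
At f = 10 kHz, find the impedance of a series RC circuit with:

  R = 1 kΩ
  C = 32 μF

Step 1 — Angular frequency: ω = 2π·f = 2π·1e+04 = 6.283e+04 rad/s.
Step 2 — Component impedances:
  R: Z = R = 1000 Ω
  C: Z = 1/(jωC) = -j/(ω·C) = 0 - j0.4974 Ω
Step 3 — Series combination: Z_total = R + C = 1000 - j0.4974 Ω = 1000∠-0.0° Ω.

Z = 1000 - j0.4974 Ω = 1000∠-0.0° Ω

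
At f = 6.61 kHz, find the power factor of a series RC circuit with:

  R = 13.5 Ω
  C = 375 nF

Step 1 — Angular frequency: ω = 2π·f = 2π·6610 = 4.153e+04 rad/s.
Step 2 — Component impedances:
  R: Z = R = 13.5 Ω
  C: Z = 1/(jωC) = -j/(ω·C) = 0 - j64.21 Ω
Step 3 — Series combination: Z_total = R + C = 13.5 - j64.21 Ω = 65.61∠-78.1° Ω.
Step 4 — Power factor: PF = cos(φ) = Re(Z)/|Z| = 13.5/65.61 = 0.2058.
Step 5 — Type: Im(Z) = -64.21 ⇒ leading (phase φ = -78.1°).

PF = 0.2058 (leading, φ = -78.1°)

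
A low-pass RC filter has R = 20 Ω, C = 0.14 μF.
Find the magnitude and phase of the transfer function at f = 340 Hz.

Step 1 — Angular frequency: ω = 2π·340 = 2136 rad/s.
Step 2 — Transfer function: H(jω) = 1/(1 + jωRC).
Step 3 — Denominator: 1 + jωRC = 1 + j·2136·20·1.4e-07 = 1 + j0.005982.
Step 4 — H = 1 - j0.005981.
Step 5 — Magnitude: |H| = 1 (-0.0 dB); phase: φ = -0.3°.

|H| = 1 (-0.0 dB), φ = -0.3°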